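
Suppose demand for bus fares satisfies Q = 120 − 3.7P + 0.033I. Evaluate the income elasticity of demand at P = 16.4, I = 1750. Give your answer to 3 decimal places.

0.493

At P = 16.4, I = 1750: Q = 117.070.
Holding P constant, ∂Q/∂I = 0.033.
η_I = (∂Q/∂I)·(I/Q) = 0.033 × (1750/117.070) = 0.493.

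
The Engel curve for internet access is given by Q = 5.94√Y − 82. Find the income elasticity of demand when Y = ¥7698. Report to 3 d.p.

At Y = 7698: Q = 439.165.
dQ/dY = 5.94/(2√Y) = 0.0338507 at this income.
η = (dQ/dY)·(Y/Q) = 0.0338507 × (7698/439.165) = 0.593.

0.593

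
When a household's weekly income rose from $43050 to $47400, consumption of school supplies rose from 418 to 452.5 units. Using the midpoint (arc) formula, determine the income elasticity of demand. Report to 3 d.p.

ΔQ = 452.5 − 418 = 34.5; midpoint Q̄ = (418 + 452.5)/2 = 435.25.
ΔI = 47400 − 43050 = 4350; midpoint Ī = (43050 + 47400)/2 = 45225.
η = (ΔQ/Q̄) ÷ (ΔI/Ī) = (34.5/435.25) ÷ (4350/45225) = 0.824.

0.824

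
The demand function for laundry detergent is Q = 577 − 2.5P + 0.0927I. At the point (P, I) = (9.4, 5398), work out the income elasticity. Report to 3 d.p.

0.475

At P = 9.4, I = 5398: Q = 1053.895.
Holding P constant, ∂Q/∂I = 0.0927.
η_I = (∂Q/∂I)·(I/Q) = 0.0927 × (5398/1053.895) = 0.475.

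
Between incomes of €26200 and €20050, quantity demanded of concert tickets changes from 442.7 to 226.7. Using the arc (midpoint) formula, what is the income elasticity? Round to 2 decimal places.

ΔQ = 226.7 − 442.7 = -216; midpoint Q̄ = (442.7 + 226.7)/2 = 334.7.
ΔI = 20050 − 26200 = -6150; midpoint Ī = (26200 + 20050)/2 = 23125.
η = (ΔQ/Q̄) ÷ (ΔI/Ī) = (-216/334.7) ÷ (-6150/23125) = 2.43.

2.43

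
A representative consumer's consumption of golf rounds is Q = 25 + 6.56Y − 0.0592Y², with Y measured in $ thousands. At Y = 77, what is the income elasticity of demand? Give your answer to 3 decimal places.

-1.099

At Y = 77: Q = 179.1232.
dQ/dY = 6.56 − 0.1184Y = -2.55680.
η = (dQ/dY)·(Y/Q) = -2.55680 × (77/179.1232) = -1.099.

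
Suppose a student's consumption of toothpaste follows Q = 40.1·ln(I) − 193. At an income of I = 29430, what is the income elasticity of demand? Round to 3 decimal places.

At I = 29430: Q = 219.620.
dQ/dI = 40.1/I = 0.00136256 at this income.
η = (dQ/dI)·(I/Q) = 0.00136256 × (29430/219.620) = 0.183.

0.183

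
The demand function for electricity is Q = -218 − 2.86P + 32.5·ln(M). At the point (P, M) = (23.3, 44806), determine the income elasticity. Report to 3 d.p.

At P = 23.3, M = 44806: Q = 63.440.
Holding P constant, ∂Q/∂M = 32.5/M = 0.000725349.
η_M = (∂Q/∂M)·(M/Q) = 0.000725349 × (44806/63.440) = 0.512.

0.512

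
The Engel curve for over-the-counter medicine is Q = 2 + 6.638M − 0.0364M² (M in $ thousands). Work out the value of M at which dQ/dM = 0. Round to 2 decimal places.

91.18

dQ/dM = 6.638 − 0.0728M.
The good is inferior where dQ/dM < 0. Setting dQ/dM = 0 gives M = 6.638 / 0.0728 = 91.18.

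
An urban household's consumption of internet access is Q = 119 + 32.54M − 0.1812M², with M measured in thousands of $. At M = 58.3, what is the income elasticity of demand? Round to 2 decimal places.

0.48

At M = 58.3: Q = 1400.2031.
dQ/dM = 32.54 − 0.3624M = 11.41208.
η = (dQ/dM)·(M/Q) = 11.41208 × (58.3/1400.2031) = 0.48.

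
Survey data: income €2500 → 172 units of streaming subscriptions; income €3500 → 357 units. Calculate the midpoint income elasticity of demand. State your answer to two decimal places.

ΔQ = 357 − 172 = 185; midpoint Q̄ = (172 + 357)/2 = 264.5.
ΔI = 3500 − 2500 = 1000; midpoint Ī = (2500 + 3500)/2 = 3000.
η = (ΔQ/Q̄) ÷ (ΔI/Ī) = (185/264.5) ÷ (1000/3000) = 2.10.

2.10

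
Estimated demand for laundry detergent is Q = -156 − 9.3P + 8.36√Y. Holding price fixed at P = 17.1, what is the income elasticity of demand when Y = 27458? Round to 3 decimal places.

At P = 17.1, Y = 27458: Q = 1070.260.
Holding P constant, ∂Q/∂Y = 8.36/(2√Y) = 0.0252256.
η_Y = (∂Q/∂Y)·(Y/Q) = 0.0252256 × (27458/1070.260) = 0.647.

0.647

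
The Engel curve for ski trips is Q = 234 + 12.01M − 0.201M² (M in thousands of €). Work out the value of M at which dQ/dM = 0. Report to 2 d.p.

29.88

dQ/dM = 12.01 − 0.402M.
The good is inferior where dQ/dM < 0. Setting dQ/dM = 0 gives M = 12.01 / 0.402 = 29.88.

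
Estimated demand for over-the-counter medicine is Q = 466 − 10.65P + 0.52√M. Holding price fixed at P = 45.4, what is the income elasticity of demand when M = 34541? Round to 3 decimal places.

At P = 45.4, M = 34541: Q = 79.133.
Holding P constant, ∂Q/∂M = 0.52/(2√M) = 0.00139896.
η_M = (∂Q/∂M)·(M/Q) = 0.00139896 × (34541/79.133) = 0.611.

0.611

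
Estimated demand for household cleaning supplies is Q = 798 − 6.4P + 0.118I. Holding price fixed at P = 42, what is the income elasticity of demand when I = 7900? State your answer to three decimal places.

At P = 42, I = 7900: Q = 1461.400.
Holding P constant, ∂Q/∂I = 0.118.
η_I = (∂Q/∂I)·(I/Q) = 0.118 × (7900/1461.400) = 0.638.

0.638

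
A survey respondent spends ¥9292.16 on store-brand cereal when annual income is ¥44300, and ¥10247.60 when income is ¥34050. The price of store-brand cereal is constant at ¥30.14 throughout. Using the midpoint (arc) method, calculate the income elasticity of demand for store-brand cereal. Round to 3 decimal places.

-0.374

With a constant price, Q₁ = 9292.16/30.14 = 308.300 and Q₂ = 10247.60/30.14 = 340.000 (equivalently, work directly with expenditure since P cancels).
Midpoint %ΔQ = (10247.60 − 9292.16)/9769.88 = 0.09779; midpoint %ΔI = (34050 − 44300)/39175 = -0.26165.
η = 0.09779 / -0.26165 = -0.374.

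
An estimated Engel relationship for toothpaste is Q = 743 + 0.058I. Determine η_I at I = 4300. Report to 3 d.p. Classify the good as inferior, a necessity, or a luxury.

0.251 (necessity)

At I = 4300: Q = 992.400.
dQ/dI = 0.058.
η = (dQ/dI)·(I/Q) = 0.058 × (4300/992.400) = 0.251.
Since 0 < η < 1, the good is a necessity.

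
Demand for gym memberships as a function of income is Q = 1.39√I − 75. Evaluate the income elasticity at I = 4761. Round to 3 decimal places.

At I = 4761: Q = 20.910.
dQ/dI = 1.39/(2√I) = 0.0100725 at this income.
η = (dQ/dI)·(I/Q) = 0.0100725 × (4761/20.910) = 2.293.

2.293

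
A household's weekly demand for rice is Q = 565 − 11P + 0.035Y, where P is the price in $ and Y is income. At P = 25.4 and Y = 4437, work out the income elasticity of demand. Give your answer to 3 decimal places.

0.352

At P = 25.4, Y = 4437: Q = 440.895.
Holding P constant, ∂Q/∂Y = 0.035.
η_Y = (∂Q/∂Y)·(Y/Q) = 0.035 × (4437/440.895) = 0.352.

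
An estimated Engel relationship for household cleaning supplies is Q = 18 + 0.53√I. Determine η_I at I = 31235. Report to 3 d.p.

At I = 31235: Q = 111.669.
dQ/dI = 0.53/(2√I) = 0.00149943 at this income.
η = (dQ/dI)·(I/Q) = 0.00149943 × (31235/111.669) = 0.419.

0.419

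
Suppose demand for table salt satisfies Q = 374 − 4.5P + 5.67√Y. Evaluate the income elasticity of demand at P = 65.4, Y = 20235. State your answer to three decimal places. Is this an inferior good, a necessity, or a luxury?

0.455 (necessity)

At P = 65.4, Y = 20235: Q = 886.256.
Holding P constant, ∂Q/∂Y = 5.67/(2√Y) = 0.0199297.
η_Y = (∂Q/∂Y)·(Y/Q) = 0.0199297 × (20235/886.256) = 0.455.
Since 0 < η < 1, this is a necessity.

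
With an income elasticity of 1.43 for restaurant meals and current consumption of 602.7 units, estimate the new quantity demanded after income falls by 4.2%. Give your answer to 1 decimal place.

%ΔQ ≈ η × %ΔI = 1.43 × (-4.2%) = -6.006%.
New Q ≈ 602.7 × (1 − 0.06006) = 566.5.

566.5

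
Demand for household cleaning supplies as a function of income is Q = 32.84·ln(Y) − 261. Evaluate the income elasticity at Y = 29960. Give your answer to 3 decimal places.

At Y = 29960: Q = 77.502.
dQ/dY = 32.84/Y = 0.00109613 at this income.
η = (dQ/dY)·(Y/Q) = 0.00109613 × (29960/77.502) = 0.424.

0.424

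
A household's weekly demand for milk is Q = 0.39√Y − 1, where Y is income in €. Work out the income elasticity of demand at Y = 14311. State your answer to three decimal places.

At Y = 14311: Q = 45.655.
dQ/dY = 0.39/(2√Y) = 0.00163005 at this income.
η = (dQ/dY)·(Y/Q) = 0.00163005 × (14311/45.655) = 0.511.

0.511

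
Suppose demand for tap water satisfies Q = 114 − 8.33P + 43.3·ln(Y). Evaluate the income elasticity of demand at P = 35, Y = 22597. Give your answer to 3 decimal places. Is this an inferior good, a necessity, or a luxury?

0.169 (necessity)

At P = 35, Y = 22597: Q = 256.557.
Holding P constant, ∂Q/∂Y = 43.3/Y = 0.00191618.
η_Y = (∂Q/∂Y)·(Y/Q) = 0.00191618 × (22597/256.557) = 0.169.
Since 0 < η < 1, this is a necessity.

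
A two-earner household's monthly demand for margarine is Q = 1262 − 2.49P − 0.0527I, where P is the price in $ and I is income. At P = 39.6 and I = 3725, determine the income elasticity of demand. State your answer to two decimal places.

-0.20

At P = 39.6, I = 3725: Q = 967.089.
Holding P constant, ∂Q/∂I = −0.0527.
η_I = (∂Q/∂I)·(I/Q) = -0.0527 × (3725/967.089) = -0.20.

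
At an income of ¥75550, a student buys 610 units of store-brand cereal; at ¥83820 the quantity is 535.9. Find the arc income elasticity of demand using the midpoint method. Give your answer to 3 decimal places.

ΔQ = 535.9 − 610 = -74.1; midpoint Q̄ = (610 + 535.9)/2 = 572.95.
ΔI = 83820 − 75550 = 8270; midpoint Ī = (75550 + 83820)/2 = 79685.
η = (ΔQ/Q̄) ÷ (ΔI/Ī) = (-74.1/572.95) ÷ (8270/79685) = -1.246.

-1.246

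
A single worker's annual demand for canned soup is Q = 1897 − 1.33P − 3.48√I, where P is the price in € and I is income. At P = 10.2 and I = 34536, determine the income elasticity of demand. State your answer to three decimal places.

-0.261

At P = 10.2, I = 34536: Q = 1236.716.
Holding P constant, ∂Q/∂I = -3.48/(2√I) = -0.00936296.
η_I = (∂Q/∂I)·(I/Q) = -0.00936296 × (34536/1236.716) = -0.261.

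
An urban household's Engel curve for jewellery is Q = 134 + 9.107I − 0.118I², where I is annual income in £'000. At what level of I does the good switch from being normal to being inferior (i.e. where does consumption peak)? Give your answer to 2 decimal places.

dQ/dI = 9.107 − 0.236I.
The good is inferior where dQ/dI < 0. Setting dQ/dI = 0 gives I = 9.107 / 0.236 = 38.59.

38.59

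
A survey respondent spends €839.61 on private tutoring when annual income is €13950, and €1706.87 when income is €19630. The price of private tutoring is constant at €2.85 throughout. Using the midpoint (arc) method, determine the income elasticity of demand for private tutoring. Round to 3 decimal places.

With a constant price, Q₁ = 839.61/2.85 = 294.600 and Q₂ = 1706.87/2.85 = 598.902 (equivalently, work directly with expenditure since P cancels).
Midpoint %ΔQ = (1706.87 − 839.61)/1273.24 = 0.68114; midpoint %ΔI = (19630 − 13950)/16790 = 0.33830.
η = 0.68114 / 0.33830 = 2.013.

2.013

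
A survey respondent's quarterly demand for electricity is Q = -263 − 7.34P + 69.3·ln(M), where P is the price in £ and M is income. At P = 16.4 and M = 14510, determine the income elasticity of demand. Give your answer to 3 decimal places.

At P = 16.4, M = 14510: Q = 280.698.
Holding P constant, ∂Q/∂M = 69.3/M = 0.00477602.
η_M = (∂Q/∂M)·(M/Q) = 0.00477602 × (14510/280.698) = 0.247.

0.247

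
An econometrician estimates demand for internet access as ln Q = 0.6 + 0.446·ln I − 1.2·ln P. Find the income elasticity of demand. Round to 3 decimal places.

0.446

In a log-linear demand, the coefficient on ln I is the income elasticity.
So η = 0.446.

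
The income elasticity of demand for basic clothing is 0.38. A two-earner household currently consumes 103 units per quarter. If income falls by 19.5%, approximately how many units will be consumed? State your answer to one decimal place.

95.4

%ΔQ ≈ η × %ΔI = 0.38 × (-19.5%) = -7.41%.
New Q ≈ 103 × (1 − 0.0741) = 95.4.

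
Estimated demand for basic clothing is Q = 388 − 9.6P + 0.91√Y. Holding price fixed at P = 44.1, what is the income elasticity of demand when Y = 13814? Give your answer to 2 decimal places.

At P = 44.1, Y = 13814: Q = 71.595.
Holding P constant, ∂Q/∂Y = 0.91/(2√Y) = 0.00387125.
η_Y = (∂Q/∂Y)·(Y/Q) = 0.00387125 × (13814/71.595) = 0.75.

0.75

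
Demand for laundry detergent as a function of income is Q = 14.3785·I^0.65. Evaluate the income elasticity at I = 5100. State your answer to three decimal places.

For Q = A·I^β the income elasticity is constant and equal to β.
Here β = 0.65, so η = 0.650.

0.650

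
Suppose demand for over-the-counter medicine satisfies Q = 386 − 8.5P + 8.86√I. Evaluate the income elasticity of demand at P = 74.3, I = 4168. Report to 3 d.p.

At P = 74.3, I = 4168: Q = 326.452.
Holding P constant, ∂Q/∂I = 8.86/(2√I) = 0.0686183.
η_I = (∂Q/∂I)·(I/Q) = 0.0686183 × (4168/326.452) = 0.876.

0.876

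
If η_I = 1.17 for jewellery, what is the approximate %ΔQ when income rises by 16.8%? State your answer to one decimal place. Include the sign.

%ΔQ ≈ η × %ΔI = 1.17 × 16.8% = 19.7%.

19.7%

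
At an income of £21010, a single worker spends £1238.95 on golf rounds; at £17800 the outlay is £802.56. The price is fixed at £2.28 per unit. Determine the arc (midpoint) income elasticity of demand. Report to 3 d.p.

2.584

With a constant price, Q₁ = 1238.95/2.28 = 543.399 and Q₂ = 802.56/2.28 = 352.000 (equivalently, work directly with expenditure since P cancels).
Midpoint %ΔQ = (802.56 − 1238.95)/1020.76 = -0.42752; midpoint %ΔI = (17800 − 21010)/19405 = -0.16542.
η = -0.42752 / -0.16542 = 2.584.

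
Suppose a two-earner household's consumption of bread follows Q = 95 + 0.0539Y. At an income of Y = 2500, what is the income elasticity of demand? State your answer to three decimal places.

0.587

At Y = 2500: Q = 229.750.
dQ/dY = 0.0539.
η = (dQ/dY)·(Y/Q) = 0.0539 × (2500/229.750) = 0.587.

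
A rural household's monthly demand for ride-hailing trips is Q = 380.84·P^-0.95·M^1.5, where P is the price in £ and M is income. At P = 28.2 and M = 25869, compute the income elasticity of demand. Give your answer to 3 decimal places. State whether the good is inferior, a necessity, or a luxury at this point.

For a multiplicative demand Q = A·P^α·M^β, the income elasticity is β everywhere.
Here β = 1.5, so η = 1.500.
Since η > 1, this is a luxury.

1.500 (luxury)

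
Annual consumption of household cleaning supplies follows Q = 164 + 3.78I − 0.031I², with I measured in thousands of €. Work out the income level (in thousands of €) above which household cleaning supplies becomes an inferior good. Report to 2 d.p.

60.97

dQ/dI = 3.78 − 0.062I.
The good is inferior where dQ/dI < 0. Setting dQ/dI = 0 gives I = 3.78 / 0.062 = 60.97.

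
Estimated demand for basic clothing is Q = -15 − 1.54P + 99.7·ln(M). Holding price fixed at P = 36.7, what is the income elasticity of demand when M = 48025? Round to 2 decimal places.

0.10

At P = 36.7, M = 48025: Q = 1003.196.
Holding P constant, ∂Q/∂M = 99.7/M = 0.002076.
η_M = (∂Q/∂M)·(M/Q) = 0.002076 × (48025/1003.196) = 0.10.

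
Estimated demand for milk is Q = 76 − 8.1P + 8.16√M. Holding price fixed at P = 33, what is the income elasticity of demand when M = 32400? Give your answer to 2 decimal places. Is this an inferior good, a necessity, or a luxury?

At P = 33, M = 32400: Q = 1277.500.
Holding P constant, ∂Q/∂M = 8.16/(2√M) = 0.0226667.
η_M = (∂Q/∂M)·(M/Q) = 0.0226667 × (32400/1277.500) = 0.57.
Since 0 < η < 1, this is a necessity.

0.57 (necessity)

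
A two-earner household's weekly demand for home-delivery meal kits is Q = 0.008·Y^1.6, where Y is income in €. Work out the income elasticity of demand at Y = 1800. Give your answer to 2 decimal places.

1.60

For Q = A·Y^β the income elasticity is constant and equal to β.
Here β = 1.6, so η = 1.60.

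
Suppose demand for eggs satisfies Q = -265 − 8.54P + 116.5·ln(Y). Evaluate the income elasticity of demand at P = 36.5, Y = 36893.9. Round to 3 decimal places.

0.180

At P = 36.5, Y = 36893.9: Q = 648.381.
Holding P constant, ∂Q/∂Y = 116.5/Y = 0.0031577.
η_Y = (∂Q/∂Y)·(Y/Q) = 0.0031577 × (36893.9/648.381) = 0.180.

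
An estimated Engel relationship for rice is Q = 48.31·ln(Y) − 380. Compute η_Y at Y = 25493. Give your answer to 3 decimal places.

0.439

At Y = 25493: Q = 110.161.
dQ/dY = 48.31/Y = 0.00189503 at this income.
η = (dQ/dY)·(Y/Q) = 0.00189503 × (25493/110.161) = 0.439.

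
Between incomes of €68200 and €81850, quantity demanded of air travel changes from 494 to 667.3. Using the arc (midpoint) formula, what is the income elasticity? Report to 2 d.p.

ΔQ = 667.3 − 494 = 173.3; midpoint Q̄ = (494 + 667.3)/2 = 580.65.
ΔI = 81850 − 68200 = 13650; midpoint Ī = (68200 + 81850)/2 = 75025.
η = (ΔQ/Q̄) ÷ (ΔI/Ī) = (173.3/580.65) ÷ (13650/75025) = 1.64.

1.64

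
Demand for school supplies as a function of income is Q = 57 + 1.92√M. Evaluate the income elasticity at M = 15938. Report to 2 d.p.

0.40

At M = 15938: Q = 299.392.
dQ/dM = 1.92/(2√M) = 0.00760421 at this income.
η = (dQ/dM)·(M/Q) = 0.00760421 × (15938/299.392) = 0.40.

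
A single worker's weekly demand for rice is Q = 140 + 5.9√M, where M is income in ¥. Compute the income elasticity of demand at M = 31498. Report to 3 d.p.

At M = 31498: Q = 1187.113.
dQ/dM = 5.9/(2√M) = 0.0166219 at this income.
η = (dQ/dM)·(M/Q) = 0.0166219 × (31498/1187.113) = 0.441.

0.441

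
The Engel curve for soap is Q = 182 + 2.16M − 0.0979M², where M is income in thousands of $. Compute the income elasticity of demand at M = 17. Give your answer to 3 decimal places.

At M = 17: Q = 190.4269.
dQ/dM = 2.16 − 0.1958M = -1.16860.
η = (dQ/dM)·(M/Q) = -1.16860 × (17/190.4269) = -0.104.

-0.104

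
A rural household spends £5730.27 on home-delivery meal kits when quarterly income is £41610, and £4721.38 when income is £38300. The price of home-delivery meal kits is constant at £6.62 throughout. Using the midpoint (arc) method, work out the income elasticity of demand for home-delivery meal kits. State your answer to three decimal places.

With a constant price, Q₁ = 5730.27/6.62 = 865.600 and Q₂ = 4721.38/6.62 = 713.199 (equivalently, work directly with expenditure since P cancels).
Midpoint %ΔQ = (4721.38 − 5730.27)/5225.83 = -0.19306; midpoint %ΔI = (38300 − 41610)/39955 = -0.08284.
η = -0.19306 / -0.08284 = 2.330.

2.330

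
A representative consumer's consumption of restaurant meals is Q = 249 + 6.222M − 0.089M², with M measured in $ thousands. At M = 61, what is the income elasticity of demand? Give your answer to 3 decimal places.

At M = 61: Q = 297.3730.
dQ/dM = 6.222 − 0.178M = -4.63600.
η = (dQ/dM)·(M/Q) = -4.63600 × (61/297.3730) = -0.951.

-0.951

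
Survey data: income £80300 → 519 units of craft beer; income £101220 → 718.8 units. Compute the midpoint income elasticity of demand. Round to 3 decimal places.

ΔQ = 718.8 − 519 = 199.8; midpoint Q̄ = (519 + 718.8)/2 = 618.9.
ΔI = 101220 − 80300 = 20920; midpoint Ī = (80300 + 101220)/2 = 90760.
η = (ΔQ/Q̄) ÷ (ΔI/Ī) = (199.8/618.9) ÷ (20920/90760) = 1.401.

1.401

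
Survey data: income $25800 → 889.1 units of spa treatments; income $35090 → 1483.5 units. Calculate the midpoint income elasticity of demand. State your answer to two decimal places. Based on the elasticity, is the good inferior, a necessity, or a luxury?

1.64 (luxury)

ΔQ = 1483.5 − 889.1 = 594.4; midpoint Q̄ = (889.1 + 1483.5)/2 = 1186.3.
ΔI = 35090 − 25800 = 9290; midpoint Ī = (25800 + 35090)/2 = 30445.
η = (ΔQ/Q̄) ÷ (ΔI/Ī) = (594.4/1186.3) ÷ (9290/30445) = 1.64.
η > 1 ⇒ luxury.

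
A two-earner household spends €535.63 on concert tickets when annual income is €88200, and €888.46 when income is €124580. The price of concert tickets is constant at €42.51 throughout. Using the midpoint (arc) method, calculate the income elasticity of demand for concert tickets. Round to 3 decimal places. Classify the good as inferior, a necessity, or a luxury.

1.449 (luxury)

With a constant price, Q₁ = 535.63/42.51 = 12.600 and Q₂ = 888.46/42.51 = 20.900 (equivalently, work directly with expenditure since P cancels).
Midpoint %ΔQ = (888.46 − 535.63)/712.05 = 0.49552; midpoint %ΔI = (124580 − 88200)/106390 = 0.34195.
η = 0.49552 / 0.34195 = 1.449.
η > 1 ⇒ luxury.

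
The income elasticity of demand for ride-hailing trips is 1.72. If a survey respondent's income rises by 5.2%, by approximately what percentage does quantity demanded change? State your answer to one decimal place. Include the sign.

%ΔQ ≈ η × %ΔI = 1.72 × 5.2% = 8.9%.

8.9%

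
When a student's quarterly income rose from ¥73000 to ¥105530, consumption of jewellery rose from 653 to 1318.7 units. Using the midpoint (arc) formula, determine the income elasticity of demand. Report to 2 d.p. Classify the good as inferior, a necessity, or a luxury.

1.85 (luxury)

ΔQ = 1318.7 − 653 = 665.7; midpoint Q̄ = (653 + 1318.7)/2 = 985.85.
ΔI = 105530 − 73000 = 32530; midpoint Ī = (73000 + 105530)/2 = 89265.
η = (ΔQ/Q̄) ÷ (ΔI/Ī) = (665.7/985.85) ÷ (32530/89265) = 1.85.
η > 1 ⇒ luxury.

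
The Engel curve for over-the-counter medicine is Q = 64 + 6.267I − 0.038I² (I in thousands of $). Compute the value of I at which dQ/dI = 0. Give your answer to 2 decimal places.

82.46

dQ/dI = 6.267 − 0.076I.
The good is inferior where dQ/dI < 0. Setting dQ/dI = 0 gives I = 6.267 / 0.076 = 82.46.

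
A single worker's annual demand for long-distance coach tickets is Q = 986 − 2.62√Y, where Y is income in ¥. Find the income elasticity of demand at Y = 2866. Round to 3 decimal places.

-0.083

At Y = 2866: Q = 845.738.
dQ/dY = -2.62/(2√Y) = -0.02447 at this income.
η = (dQ/dY)·(Y/Q) = -0.02447 × (2866/845.738) = -0.083.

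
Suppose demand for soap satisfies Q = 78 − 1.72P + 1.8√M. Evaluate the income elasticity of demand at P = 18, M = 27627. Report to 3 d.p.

At P = 18, M = 27627: Q = 346.225.
Holding P constant, ∂Q/∂M = 1.8/(2√M) = 0.00541472.
η_M = (∂Q/∂M)·(M/Q) = 0.00541472 × (27627/346.225) = 0.432.

0.432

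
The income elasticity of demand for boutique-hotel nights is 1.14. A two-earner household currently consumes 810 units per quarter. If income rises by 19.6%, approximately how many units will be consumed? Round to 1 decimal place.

%ΔQ ≈ η × %ΔI = 1.14 × 19.6% = 22.344%.
New Q ≈ 810 × (1 + 0.22344) = 991.0.

991.0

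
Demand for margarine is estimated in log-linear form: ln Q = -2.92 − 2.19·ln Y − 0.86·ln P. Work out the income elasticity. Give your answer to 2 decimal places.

-2.19

In a log-linear demand, the coefficient on ln Y is the income elasticity.
So η = -2.19.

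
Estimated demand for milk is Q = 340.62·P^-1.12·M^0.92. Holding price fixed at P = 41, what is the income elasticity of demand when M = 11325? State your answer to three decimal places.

For a multiplicative demand Q = A·P^α·M^β, the income elasticity is β everywhere.
Here β = 0.92, so η = 0.920.

0.920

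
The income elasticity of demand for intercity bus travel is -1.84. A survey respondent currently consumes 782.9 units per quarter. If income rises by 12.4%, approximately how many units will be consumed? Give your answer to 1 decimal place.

%ΔQ ≈ η × %ΔI = -1.84 × 12.4% = -22.816%.
New Q ≈ 782.9 × (1 − 0.22816) = 604.3.

604.3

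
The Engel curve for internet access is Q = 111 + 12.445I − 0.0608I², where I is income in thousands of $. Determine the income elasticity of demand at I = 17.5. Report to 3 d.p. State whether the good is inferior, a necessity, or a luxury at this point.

0.582 (necessity)

At I = 17.5: Q = 310.1675.
dQ/dI = 12.445 − 0.1216I = 10.31700.
η = (dQ/dI)·(I/Q) = 10.31700 × (17.5/310.1675) = 0.582.
0 < η < 1 ⇒ necessity.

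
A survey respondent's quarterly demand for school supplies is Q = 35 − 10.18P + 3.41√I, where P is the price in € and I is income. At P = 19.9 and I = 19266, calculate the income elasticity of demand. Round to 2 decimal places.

0.77

At P = 19.9, I = 19266: Q = 305.733.
Holding P constant, ∂Q/∂I = 3.41/(2√I) = 0.0122837.
η_I = (∂Q/∂I)·(I/Q) = 0.0122837 × (19266/305.733) = 0.77.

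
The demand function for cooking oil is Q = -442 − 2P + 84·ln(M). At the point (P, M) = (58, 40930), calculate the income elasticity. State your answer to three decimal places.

0.251

At P = 58, M = 40930: Q = 334.048.
Holding P constant, ∂Q/∂M = 84/M = 0.00205228.
η_M = (∂Q/∂M)·(M/Q) = 0.00205228 × (40930/334.048) = 0.251.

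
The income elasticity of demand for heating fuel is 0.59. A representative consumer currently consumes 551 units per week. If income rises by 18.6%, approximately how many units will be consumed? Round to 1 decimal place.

%ΔQ ≈ η × %ΔI = 0.59 × 18.6% = 10.974%.
New Q ≈ 551 × (1 + 0.10974) = 611.5.

611.5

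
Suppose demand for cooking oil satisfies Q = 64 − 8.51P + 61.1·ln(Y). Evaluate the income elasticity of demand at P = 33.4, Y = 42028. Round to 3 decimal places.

At P = 33.4, Y = 42028: Q = 430.242.
Holding P constant, ∂Q/∂Y = 61.1/Y = 0.00145379.
η_Y = (∂Q/∂Y)·(Y/Q) = 0.00145379 × (42028/430.242) = 0.142.

0.142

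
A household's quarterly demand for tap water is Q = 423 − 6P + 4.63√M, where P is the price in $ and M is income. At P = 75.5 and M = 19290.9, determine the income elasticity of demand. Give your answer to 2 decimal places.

At P = 75.5, M = 19290.9: Q = 613.068.
Holding P constant, ∂Q/∂M = 4.63/(2√M) = 0.0166677.
η_M = (∂Q/∂M)·(M/Q) = 0.0166677 × (19290.9/613.068) = 0.52.

0.52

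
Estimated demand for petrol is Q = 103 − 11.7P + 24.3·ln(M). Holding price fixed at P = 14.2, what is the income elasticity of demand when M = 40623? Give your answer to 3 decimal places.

At P = 14.2, M = 40623: Q = 194.734.
Holding P constant, ∂Q/∂M = 24.3/M = 0.000598183.
η_M = (∂Q/∂M)·(M/Q) = 0.000598183 × (40623/194.734) = 0.125.

0.125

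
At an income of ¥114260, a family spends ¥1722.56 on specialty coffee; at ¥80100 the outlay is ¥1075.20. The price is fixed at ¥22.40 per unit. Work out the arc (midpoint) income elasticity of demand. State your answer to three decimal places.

With a constant price, Q₁ = 1722.56/22.40 = 76.900 and Q₂ = 1075.20/22.40 = 48.000 (equivalently, work directly with expenditure since P cancels).
Midpoint %ΔQ = (1075.20 − 1722.56)/1398.88 = -0.46277; midpoint %ΔI = (80100 − 114260)/97180 = -0.35151.
η = -0.46277 / -0.35151 = 1.317.

1.317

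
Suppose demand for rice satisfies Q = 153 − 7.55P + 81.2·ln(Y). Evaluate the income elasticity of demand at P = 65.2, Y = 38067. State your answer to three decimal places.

At P = 65.2, Y = 38067: Q = 517.165.
Holding P constant, ∂Q/∂Y = 81.2/Y = 0.00213308.
η_Y = (∂Q/∂Y)·(Y/Q) = 0.00213308 × (38067/517.165) = 0.157.

0.157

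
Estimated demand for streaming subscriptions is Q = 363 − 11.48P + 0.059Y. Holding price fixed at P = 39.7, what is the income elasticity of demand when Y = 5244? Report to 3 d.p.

1.428

At P = 39.7, Y = 5244: Q = 216.640.
Holding P constant, ∂Q/∂Y = 0.059.
η_Y = (∂Q/∂Y)·(Y/Q) = 0.059 × (5244/216.640) = 1.428.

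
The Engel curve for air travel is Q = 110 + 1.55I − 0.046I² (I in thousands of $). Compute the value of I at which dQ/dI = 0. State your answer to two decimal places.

16.85

dQ/dI = 1.55 − 0.092I.
The good is inferior where dQ/dI < 0. Setting dQ/dI = 0 gives I = 1.55 / 0.092 = 16.85.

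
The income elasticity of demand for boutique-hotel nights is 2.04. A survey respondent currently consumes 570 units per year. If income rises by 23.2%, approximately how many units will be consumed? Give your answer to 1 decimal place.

%ΔQ ≈ η × %ΔI = 2.04 × 23.2% = 47.328%.
New Q ≈ 570 × (1 + 0.47328) = 839.8.

839.8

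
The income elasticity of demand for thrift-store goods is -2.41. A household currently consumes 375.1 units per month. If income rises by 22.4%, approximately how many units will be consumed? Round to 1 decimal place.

%ΔQ ≈ η × %ΔI = -2.41 × 22.4% = -53.984%.
New Q ≈ 375.1 × (1 − 0.53984) = 172.6.

172.6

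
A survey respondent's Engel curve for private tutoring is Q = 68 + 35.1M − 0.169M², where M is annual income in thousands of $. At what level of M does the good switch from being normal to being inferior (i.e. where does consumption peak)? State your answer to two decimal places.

103.85

dQ/dM = 35.1 − 0.338M.
The good is inferior where dQ/dM < 0. Setting dQ/dM = 0 gives M = 35.1 / 0.338 = 103.85.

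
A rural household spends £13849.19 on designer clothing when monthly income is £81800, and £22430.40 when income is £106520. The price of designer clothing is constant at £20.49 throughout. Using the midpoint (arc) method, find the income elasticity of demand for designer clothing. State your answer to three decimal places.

With a constant price, Q₁ = 13849.19/20.49 = 675.900 and Q₂ = 22430.40/20.49 = 1094.700 (equivalently, work directly with expenditure since P cancels).
Midpoint %ΔQ = (22430.40 − 13849.19)/18139.80 = 0.47306; midpoint %ΔI = (106520 − 81800)/94160 = 0.26253.
η = 0.47306 / 0.26253 = 1.802.

1.802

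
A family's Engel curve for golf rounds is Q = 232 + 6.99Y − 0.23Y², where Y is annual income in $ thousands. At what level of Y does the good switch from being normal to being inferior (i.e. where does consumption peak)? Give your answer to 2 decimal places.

dQ/dY = 6.99 − 0.46Y.
The good is inferior where dQ/dY < 0. Setting dQ/dY = 0 gives Y = 6.99 / 0.46 = 15.20.

15.20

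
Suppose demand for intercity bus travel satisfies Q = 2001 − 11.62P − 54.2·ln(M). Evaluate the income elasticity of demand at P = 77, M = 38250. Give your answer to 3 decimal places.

At P = 77, M = 38250: Q = 534.347.
Holding P constant, ∂Q/∂M = -54.2/M = -0.00141699.
η_M = (∂Q/∂M)·(M/Q) = -0.00141699 × (38250/534.347) = -0.101.

-0.101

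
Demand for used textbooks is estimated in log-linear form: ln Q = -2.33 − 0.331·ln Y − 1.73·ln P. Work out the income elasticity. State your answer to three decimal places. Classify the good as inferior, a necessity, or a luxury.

In a log-linear demand, the coefficient on ln Y is the income elasticity.
So η = -0.331.
η < 0 ⇒ inferior good.

-0.331 (inferior good)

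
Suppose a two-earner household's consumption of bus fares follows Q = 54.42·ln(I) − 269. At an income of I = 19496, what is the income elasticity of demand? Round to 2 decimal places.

0.20

At I = 19496: Q = 268.559.
dQ/dI = 54.42/I = 0.00279134 at this income.
η = (dQ/dI)·(I/Q) = 0.00279134 × (19496/268.559) = 0.20.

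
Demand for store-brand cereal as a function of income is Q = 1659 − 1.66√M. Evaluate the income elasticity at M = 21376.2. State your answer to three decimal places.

At M = 21376.2: Q = 1416.298.
dQ/dM = -1.66/(2√M) = -0.00567692 at this income.
η = (dQ/dM)·(M/Q) = -0.00567692 × (21376.2/1416.298) = -0.086.

-0.086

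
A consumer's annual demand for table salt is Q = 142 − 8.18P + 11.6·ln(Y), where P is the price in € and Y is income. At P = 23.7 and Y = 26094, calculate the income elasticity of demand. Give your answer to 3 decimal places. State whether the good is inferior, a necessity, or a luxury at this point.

At P = 23.7, Y = 26094: Q = 66.100.
Holding P constant, ∂Q/∂Y = 11.6/Y = 0.000444547.
η_Y = (∂Q/∂Y)·(Y/Q) = 0.000444547 × (26094/66.100) = 0.175.
Since 0 < η < 1, this is a necessity.

0.175 (necessity)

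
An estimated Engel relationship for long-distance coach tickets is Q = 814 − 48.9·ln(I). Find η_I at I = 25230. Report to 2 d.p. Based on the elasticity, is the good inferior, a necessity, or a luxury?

-0.15 (inferior good)

At I = 25230: Q = 318.360.
dQ/dI = -48.9/I = -0.00193817 at this income.
η = (dQ/dI)·(I/Q) = -0.00193817 × (25230/318.360) = -0.15.
Since η < 0, the good is an inferior good.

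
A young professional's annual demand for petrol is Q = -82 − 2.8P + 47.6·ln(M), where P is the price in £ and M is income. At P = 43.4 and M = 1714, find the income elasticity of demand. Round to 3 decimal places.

0.315

At P = 43.4, M = 1714: Q = 150.937.
Holding P constant, ∂Q/∂M = 47.6/M = 0.0277713.
η_M = (∂Q/∂M)·(M/Q) = 0.0277713 × (1714/150.937) = 0.315.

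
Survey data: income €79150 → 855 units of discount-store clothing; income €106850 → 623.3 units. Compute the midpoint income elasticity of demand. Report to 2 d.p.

-1.05

ΔQ = 623.3 − 855 = -231.7; midpoint Q̄ = (855 + 623.3)/2 = 739.15.
ΔI = 106850 − 79150 = 27700; midpoint Ī = (79150 + 106850)/2 = 93000.
η = (ΔQ/Q̄) ÷ (ΔI/Ī) = (-231.7/739.15) ÷ (27700/93000) = -1.05.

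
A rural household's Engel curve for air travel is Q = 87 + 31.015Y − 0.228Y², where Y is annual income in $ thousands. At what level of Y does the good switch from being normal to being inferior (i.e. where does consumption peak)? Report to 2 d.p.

68.02

dQ/dY = 31.015 − 0.456Y.
The good is inferior where dQ/dY < 0. Setting dQ/dY = 0 gives Y = 31.015 / 0.456 = 68.02.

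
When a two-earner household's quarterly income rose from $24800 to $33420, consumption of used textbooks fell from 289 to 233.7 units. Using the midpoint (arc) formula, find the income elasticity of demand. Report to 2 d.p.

-0.71

ΔQ = 233.7 − 289 = -55.3; midpoint Q̄ = (289 + 233.7)/2 = 261.35.
ΔI = 33420 − 24800 = 8620; midpoint Ī = (24800 + 33420)/2 = 29110.
η = (ΔQ/Q̄) ÷ (ΔI/Ī) = (-55.3/261.35) ÷ (8620/29110) = -0.71.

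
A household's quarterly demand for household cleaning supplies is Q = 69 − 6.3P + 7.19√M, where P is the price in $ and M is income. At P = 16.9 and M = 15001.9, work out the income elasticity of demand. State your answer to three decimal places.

At P = 16.9, M = 15001.9: Q = 843.177.
Holding P constant, ∂Q/∂M = 7.19/(2√M) = 0.0293512.
η_M = (∂Q/∂M)·(M/Q) = 0.0293512 × (15001.9/843.177) = 0.522.

0.522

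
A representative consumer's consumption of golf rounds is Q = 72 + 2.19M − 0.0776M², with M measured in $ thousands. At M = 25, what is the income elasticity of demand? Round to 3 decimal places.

At M = 25: Q = 78.2500.
dQ/dM = 2.19 − 0.1552M = -1.69000.
η = (dQ/dM)·(M/Q) = -1.69000 × (25/78.2500) = -0.540.

-0.540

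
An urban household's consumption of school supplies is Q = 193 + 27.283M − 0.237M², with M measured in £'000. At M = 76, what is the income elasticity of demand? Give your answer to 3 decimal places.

-0.740

At M = 76: Q = 897.5960.
dQ/dM = 27.283 − 0.474M = -8.74100.
η = (dQ/dM)·(M/Q) = -8.74100 × (76/897.5960) = -0.740.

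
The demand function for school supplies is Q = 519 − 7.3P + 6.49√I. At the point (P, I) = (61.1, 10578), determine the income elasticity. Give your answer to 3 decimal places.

At P = 61.1, I = 10578: Q = 740.463.
Holding P constant, ∂Q/∂I = 6.49/(2√I) = 0.031551.
η_I = (∂Q/∂I)·(I/Q) = 0.031551 × (10578/740.463) = 0.451.

0.451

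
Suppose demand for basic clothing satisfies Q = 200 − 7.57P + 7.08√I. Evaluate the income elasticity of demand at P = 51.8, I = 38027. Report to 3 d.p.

At P = 51.8, I = 38027: Q = 1188.510.
Holding P constant, ∂Q/∂I = 7.08/(2√I) = 0.0181534.
η_I = (∂Q/∂I)·(I/Q) = 0.0181534 × (38027/1188.510) = 0.581.

0.581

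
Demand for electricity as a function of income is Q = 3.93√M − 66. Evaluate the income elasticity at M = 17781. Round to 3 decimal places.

0.572

At M = 17781: Q = 458.047.
dQ/dM = 3.93/(2√M) = 0.0147362 at this income.
η = (dQ/dM)·(M/Q) = 0.0147362 × (17781/458.047) = 0.572.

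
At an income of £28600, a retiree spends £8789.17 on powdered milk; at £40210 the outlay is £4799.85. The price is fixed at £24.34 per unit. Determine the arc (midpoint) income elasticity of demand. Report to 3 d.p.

With a constant price, Q₁ = 8789.17/24.34 = 361.100 and Q₂ = 4799.85/24.34 = 197.200 (equivalently, work directly with expenditure since P cancels).
Midpoint %ΔQ = (4799.85 − 8789.17)/6794.51 = -0.58714; midpoint %ΔI = (40210 − 28600)/34405 = 0.33745.
η = -0.58714 / 0.33745 = -1.740.

-1.740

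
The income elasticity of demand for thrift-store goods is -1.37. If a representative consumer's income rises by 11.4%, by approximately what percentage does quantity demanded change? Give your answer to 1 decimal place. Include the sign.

%ΔQ ≈ η × %ΔI = -1.37 × 11.4% = -15.6%.

-15.6%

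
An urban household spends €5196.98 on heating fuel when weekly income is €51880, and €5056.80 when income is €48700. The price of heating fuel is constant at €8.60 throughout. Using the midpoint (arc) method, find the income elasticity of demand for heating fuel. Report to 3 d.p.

0.432

With a constant price, Q₁ = 5196.98/8.60 = 604.300 and Q₂ = 5056.80/8.60 = 588.000 (equivalently, work directly with expenditure since P cancels).
Midpoint %ΔQ = (5056.80 − 5196.98)/5126.89 = -0.02734; midpoint %ΔI = (48700 − 51880)/50290 = -0.06323.
η = -0.02734 / -0.06323 = 0.432.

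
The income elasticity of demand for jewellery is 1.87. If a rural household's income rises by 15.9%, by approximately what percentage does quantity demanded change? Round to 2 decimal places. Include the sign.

%ΔQ ≈ η × %ΔI = 1.87 × 15.9% = 29.73%.

29.73%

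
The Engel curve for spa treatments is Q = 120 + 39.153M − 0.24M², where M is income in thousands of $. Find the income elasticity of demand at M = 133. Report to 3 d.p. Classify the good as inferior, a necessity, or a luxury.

-3.035 (inferior good)

At M = 133: Q = 1081.9890.
dQ/dM = 39.153 − 0.48M = -24.68700.
η = (dQ/dM)·(M/Q) = -24.68700 × (133/1081.9890) = -3.035.
η < 0 ⇒ inferior good.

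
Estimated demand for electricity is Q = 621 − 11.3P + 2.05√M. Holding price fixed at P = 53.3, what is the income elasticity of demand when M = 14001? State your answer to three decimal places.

At P = 53.3, M = 14001: Q = 261.278.
Holding P constant, ∂Q/∂M = 2.05/(2√M) = 0.00866252.
η_M = (∂Q/∂M)·(M/Q) = 0.00866252 × (14001/261.278) = 0.464.

0.464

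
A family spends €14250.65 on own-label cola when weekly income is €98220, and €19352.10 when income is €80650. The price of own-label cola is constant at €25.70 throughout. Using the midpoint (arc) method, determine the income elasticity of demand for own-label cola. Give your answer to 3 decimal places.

With a constant price, Q₁ = 14250.65/25.70 = 554.500 and Q₂ = 19352.10/25.70 = 753.000 (equivalently, work directly with expenditure since P cancels).
Midpoint %ΔQ = (19352.10 − 14250.65)/16801.38 = 0.30363; midpoint %ΔI = (80650 − 98220)/89435 = -0.19646.
η = 0.30363 / -0.19646 = -1.546.

-1.546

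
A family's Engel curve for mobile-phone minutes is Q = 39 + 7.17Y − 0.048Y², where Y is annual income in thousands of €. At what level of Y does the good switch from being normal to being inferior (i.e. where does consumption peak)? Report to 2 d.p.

dQ/dY = 7.17 − 0.096Y.
The good is inferior where dQ/dY < 0. Setting dQ/dY = 0 gives Y = 7.17 / 0.096 = 74.69.

74.69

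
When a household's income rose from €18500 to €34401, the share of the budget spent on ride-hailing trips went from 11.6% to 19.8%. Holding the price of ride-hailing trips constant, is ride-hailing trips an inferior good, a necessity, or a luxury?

The budget share rises as income rises, so η > 1.

luxury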